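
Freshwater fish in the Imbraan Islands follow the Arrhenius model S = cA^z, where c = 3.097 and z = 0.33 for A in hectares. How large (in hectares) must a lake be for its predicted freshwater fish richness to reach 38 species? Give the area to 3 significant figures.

38 = 3.097 × A^0.33  ⇒  A^0.33 = 38/3.097 = 12.27
ln A = ln(12.27) / 0.33 = 2.5072 / 0.33 = 7.5974
A = e^7.5974 ≈ 1993 hectares

1990 hectares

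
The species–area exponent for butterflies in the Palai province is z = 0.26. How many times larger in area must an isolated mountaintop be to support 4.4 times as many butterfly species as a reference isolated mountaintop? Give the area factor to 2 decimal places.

298.41

(A₂/A₁)^0.26 = 4.4, so A₂/A₁ = 4.4^(1/0.26) = 4.4^3.846
ln(A₂/A₁) = ln 4.4 / 0.26 = 1.4816 / 0.26 = 5.6985
A₂/A₁ = e^5.6985 ≈ 298.4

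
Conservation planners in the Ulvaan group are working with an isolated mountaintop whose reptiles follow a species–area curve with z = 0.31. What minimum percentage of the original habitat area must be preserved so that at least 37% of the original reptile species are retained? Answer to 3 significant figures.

4.05%

Need (A_new/A_old)^0.31 = 0.37, so A_new/A_old = 0.37^(1/0.31) = 0.37^3.226
ln(A_new/A_old) = ln 0.37 / 0.31 = -0.9943 / 0.31 = -3.2073
A_new/A_old = e^-3.2073 ≈ 0.04047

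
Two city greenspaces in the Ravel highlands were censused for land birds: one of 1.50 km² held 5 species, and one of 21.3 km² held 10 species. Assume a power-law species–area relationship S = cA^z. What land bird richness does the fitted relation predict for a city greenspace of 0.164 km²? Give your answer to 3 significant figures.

2.80

z = ln(10/5) / ln(21.3/1.5) = 0.6931 / 2.6532 = 0.2612
c = 5 / 1.5^0.2612 = 5 / 1.112 = 4.497
S₃ = 4.497 × 0.164^0.2612 = 4.497 × 0.6236 ≈ 2.804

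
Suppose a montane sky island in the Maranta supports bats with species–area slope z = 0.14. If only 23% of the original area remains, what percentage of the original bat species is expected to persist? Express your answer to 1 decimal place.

S_new/S_old = (A_new/A_old)^z = 0.23^0.14
= exp(0.14 × ln 0.23) = exp(0.14 × -1.4697) = exp(-0.2058) ≈ 0.814

81.4%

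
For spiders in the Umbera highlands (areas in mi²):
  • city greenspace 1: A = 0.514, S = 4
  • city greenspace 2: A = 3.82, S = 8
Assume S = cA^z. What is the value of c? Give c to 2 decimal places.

5.03

z = ln(S₂/S₁) / ln(A₂/A₁) = ln(8/4) / ln(3.82/0.514) = 0.6931 / 2.0058 = 0.3456
c = S₁ / A₁^z = 4 / 0.514^0.3456 = 4 / 0.7945 = 5.034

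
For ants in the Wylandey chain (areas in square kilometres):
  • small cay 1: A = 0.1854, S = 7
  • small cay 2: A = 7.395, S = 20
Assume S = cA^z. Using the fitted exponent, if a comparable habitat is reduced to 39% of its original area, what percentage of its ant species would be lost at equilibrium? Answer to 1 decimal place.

z = ln(20/7) / ln(7.395/0.1854) = 1.0498 / 3.6860 = 0.2848
S_new/S_old = (A_new/A_old)^z = 0.39^0.2848 = exp(0.2848 × -0.9416) = 0.7648
Fraction lost = 1 − 0.7648 = 0.2352

23.5%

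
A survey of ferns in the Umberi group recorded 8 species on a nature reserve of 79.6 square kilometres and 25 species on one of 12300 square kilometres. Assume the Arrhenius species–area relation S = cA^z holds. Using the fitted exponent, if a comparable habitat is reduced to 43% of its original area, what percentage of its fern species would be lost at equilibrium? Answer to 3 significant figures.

z = ln(25/8) / ln(12300/79.6) = 1.1394 / 5.0403 = 0.2261
S_new/S_old = (A_new/A_old)^z = 0.43^0.2261 = exp(0.2261 × -0.8440) = 0.8263
Fraction lost = 1 − 0.8263 = 0.1737

17.4%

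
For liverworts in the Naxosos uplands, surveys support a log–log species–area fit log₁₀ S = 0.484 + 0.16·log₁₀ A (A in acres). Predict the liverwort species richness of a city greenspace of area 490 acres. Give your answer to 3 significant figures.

8.21

S = 3.048 × 490^0.16 = 3.048 × 2.694 ≈ 8.212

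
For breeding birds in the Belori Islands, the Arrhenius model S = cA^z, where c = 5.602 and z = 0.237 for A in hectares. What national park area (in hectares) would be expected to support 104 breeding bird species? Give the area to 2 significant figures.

230000 hectares

104 = 5.602 × A^0.237  ⇒  A^0.237 = 104/5.602 = 18.56
ln A = ln(18.56) / 0.237 = 2.9213 / 0.237 = 12.3260
A = e^12.3260 ≈ 225488 hectares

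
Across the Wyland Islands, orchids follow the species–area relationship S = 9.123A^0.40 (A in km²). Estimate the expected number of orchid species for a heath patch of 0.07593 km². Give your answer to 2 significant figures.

3.3

S = 9.123 × 0.07593^0.4
ln S = ln 9.123 + 0.4 × ln 0.07593 = 2.2108 + 0.4 × -2.5779 = 1.1796
S = e^1.1796 ≈ 3.253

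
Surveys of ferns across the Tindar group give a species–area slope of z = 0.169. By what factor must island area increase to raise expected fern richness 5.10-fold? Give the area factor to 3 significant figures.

15400

(A₂/A₁)^0.169 = 5.1, so A₂/A₁ = 5.1^(1/0.169) = 5.1^5.917
ln(A₂/A₁) = ln 5.1 / 0.169 = 1.6292 / 0.169 = 9.6405
A₂/A₁ = e^9.6405 ≈ 15375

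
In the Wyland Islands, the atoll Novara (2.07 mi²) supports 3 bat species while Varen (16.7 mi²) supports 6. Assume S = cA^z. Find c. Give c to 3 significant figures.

2.36

z = ln(S₂/S₁) / ln(A₂/A₁) = ln(6/3) / ln(16.7/2.07) = 0.6931 / 2.0879 = 0.3320
c = S₁ / A₁^z = 3 / 2.07^0.3320 = 3 / 1.273 = 2.356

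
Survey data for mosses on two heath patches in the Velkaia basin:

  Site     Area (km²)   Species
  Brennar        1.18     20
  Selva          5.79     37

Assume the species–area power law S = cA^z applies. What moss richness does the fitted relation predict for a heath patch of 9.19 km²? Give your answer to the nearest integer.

44

z = ln(37/20) / ln(5.79/1.18) = 0.6152 / 1.5906 = 0.3868
c = 20 / 1.18^0.3868 = 20 / 1.066 = 18.76
S₃ = 18.76 × 9.19^0.3868 = 18.76 × 2.358 ≈ 44.24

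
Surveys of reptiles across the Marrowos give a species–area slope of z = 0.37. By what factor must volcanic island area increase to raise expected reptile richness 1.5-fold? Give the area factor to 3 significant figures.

2.99

(A₂/A₁)^0.37 = 1.5, so A₂/A₁ = 1.5^(1/0.37) = 1.5^2.703
ln(A₂/A₁) = ln 1.5 / 0.37 = 0.4055 / 0.37 = 1.0959
A₂/A₁ = e^1.0959 ≈ 2.992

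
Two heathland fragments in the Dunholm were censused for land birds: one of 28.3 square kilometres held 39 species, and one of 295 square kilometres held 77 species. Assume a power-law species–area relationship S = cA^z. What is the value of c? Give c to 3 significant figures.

14.8

z = ln(S₂/S₁) / ln(A₂/A₁) = ln(77/39) / ln(295/28.3) = 0.6802 / 2.3441 = 0.2902
c = S₁ / A₁^z = 39 / 28.3^0.2902 = 39 / 2.638 = 14.78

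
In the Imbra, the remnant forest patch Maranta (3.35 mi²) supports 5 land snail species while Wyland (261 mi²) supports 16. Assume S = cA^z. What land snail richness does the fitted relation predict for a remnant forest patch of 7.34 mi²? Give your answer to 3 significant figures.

z = ln(16/5) / ln(261/3.35) = 1.1632 / 4.3556 = 0.2670
c = 5 / 3.35^0.2670 = 5 / 1.381 = 3.62
S₃ = 3.62 × 7.34^0.2670 = 3.62 × 1.703 ≈ 6.165

6.17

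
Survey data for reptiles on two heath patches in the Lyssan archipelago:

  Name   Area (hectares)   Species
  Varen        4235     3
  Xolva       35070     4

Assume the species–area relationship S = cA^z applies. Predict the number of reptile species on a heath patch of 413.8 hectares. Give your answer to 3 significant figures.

z = ln(4/3) / ln(35070/4235) = 0.2877 / 2.1140 = 0.1361
c = 3 / 4235^0.1361 = 3 / 3.116 = 0.9628
S₃ = 0.9628 × 413.8^0.1361 = 0.9628 × 2.27 ≈ 2.186

2.19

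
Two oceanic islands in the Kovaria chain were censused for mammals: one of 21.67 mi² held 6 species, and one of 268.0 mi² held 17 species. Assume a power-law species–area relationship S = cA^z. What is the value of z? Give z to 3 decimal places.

0.414

Taking logs: ln S = ln c + z ln A, so z = (ln S₂ − ln S₁)/(ln A₂ − ln A₁).
z = ln(17/6) / ln(268/21.67) = ln(2.833) / ln(12.37) = 1.0415 / 2.5151 = 0.4141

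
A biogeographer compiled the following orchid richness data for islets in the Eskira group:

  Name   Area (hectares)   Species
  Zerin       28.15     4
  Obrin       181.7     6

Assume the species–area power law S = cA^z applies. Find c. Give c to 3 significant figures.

z = ln(S₂/S₁) / ln(A₂/A₁) = ln(6/4) / ln(181.7/28.15) = 0.4055 / 1.8648 = 0.2174
c = S₁ / A₁^z = 4 / 28.15^0.2174 = 4 / 2.066 = 1.936

1.94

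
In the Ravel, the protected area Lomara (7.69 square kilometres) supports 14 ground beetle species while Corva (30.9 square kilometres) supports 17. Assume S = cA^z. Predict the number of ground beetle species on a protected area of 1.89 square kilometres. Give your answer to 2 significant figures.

12

z = ln(17/14) / ln(30.9/7.69) = 0.1942 / 1.3908 = 0.1396
c = 14 / 7.69^0.1396 = 14 / 1.329 = 10.53
S₃ = 10.53 × 1.89^0.1396 = 10.53 × 1.093 ≈ 11.51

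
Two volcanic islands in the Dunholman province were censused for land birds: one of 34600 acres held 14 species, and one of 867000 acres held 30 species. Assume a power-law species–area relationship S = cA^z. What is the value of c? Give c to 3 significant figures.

1.18

z = ln(S₂/S₁) / ln(A₂/A₁) = ln(30/14) / ln(867000/34600) = 0.7621 / 3.2212 = 0.2366
c = S₁ / A₁^z = 14 / 34600^0.2366 = 14 / 11.86 = 1.181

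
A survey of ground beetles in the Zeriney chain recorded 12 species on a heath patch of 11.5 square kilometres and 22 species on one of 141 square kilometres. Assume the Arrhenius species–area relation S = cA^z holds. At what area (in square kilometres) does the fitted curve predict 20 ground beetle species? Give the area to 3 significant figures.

95.1 square kilometres

z = ln(22/12) / ln(141/11.5) = 0.6061 / 2.5064 = 0.2418
c = 12 / 11.5^0.2418 = 12 / 1.805 = 6.648
A = (20/6.648)^(1/0.2418) ⇒ ln A = ln(3.009)/0.2418 = 4.5546
A = e^4.5546 ≈ 95.07 square kilometres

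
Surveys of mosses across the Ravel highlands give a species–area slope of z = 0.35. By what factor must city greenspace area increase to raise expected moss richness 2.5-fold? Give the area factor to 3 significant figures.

13.7

(A₂/A₁)^0.35 = 2.5, so A₂/A₁ = 2.5^(1/0.35) = 2.5^2.857
ln(A₂/A₁) = ln 2.5 / 0.35 = 0.9163 / 0.35 = 2.6180
A₂/A₁ = e^2.6180 ≈ 13.71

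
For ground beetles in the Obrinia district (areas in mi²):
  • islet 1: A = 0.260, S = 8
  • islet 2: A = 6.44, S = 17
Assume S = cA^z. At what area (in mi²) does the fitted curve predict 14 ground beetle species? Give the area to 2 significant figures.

2.8 mi²

z = ln(17/8) / ln(6.44/0.26) = 0.7538 / 3.2096 = 0.2348
c = 8 / 0.26^0.2348 = 8 / 0.7288 = 10.98
A = (14/10.98)^(1/0.2348) ⇒ ln A = ln(1.275)/0.2348 = 1.0358
A = e^1.0358 ≈ 2.817 mi²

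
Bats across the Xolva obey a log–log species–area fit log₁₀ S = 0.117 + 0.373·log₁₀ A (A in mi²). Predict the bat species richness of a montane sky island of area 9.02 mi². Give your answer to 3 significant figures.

2.97

S = 1.309 × 9.02^0.373 = 1.309 × 2.271 ≈ 2.974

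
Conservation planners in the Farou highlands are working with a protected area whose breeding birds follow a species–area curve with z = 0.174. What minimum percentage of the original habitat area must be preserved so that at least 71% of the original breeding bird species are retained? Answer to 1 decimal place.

Need (A_new/A_old)^0.174 = 0.71, so A_new/A_old = 0.71^(1/0.174) = 0.71^5.747
ln(A_new/A_old) = ln 0.71 / 0.174 = -0.3425 / 0.174 = -1.9683
A_new/A_old = e^-1.9683 ≈ 0.1397

14.0%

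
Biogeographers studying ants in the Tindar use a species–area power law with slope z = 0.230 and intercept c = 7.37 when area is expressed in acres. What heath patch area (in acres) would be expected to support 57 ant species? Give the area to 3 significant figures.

57 = 7.37 × A^0.23  ⇒  A^0.23 = 57/7.37 = 7.734
ln A = ln(7.734) / 0.23 = 2.0456 / 0.23 = 8.8941
A = e^8.8941 ≈ 7289 acres

7290 acres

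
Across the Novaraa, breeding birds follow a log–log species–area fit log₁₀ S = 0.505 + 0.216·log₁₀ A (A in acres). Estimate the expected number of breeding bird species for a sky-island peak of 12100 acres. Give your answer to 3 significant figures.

S = 3.199 × 12100^0.216
ln S = ln 3.199 + 0.216 × ln 12100 = 1.1628 + 0.216 × 9.4010 = 3.1934
S = e^3.1934 ≈ 24.37

24.4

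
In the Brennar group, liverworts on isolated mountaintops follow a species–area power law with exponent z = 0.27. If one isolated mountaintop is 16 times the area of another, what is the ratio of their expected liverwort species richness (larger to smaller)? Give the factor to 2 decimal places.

S₂/S₁ = (A₂/A₁)^z = 16^0.27
ln(S₂/S₁) = 0.27 × ln 16 = 0.27 × 2.7726 = 0.7486
S₂/S₁ = e^0.7486 ≈ 2.114

2.11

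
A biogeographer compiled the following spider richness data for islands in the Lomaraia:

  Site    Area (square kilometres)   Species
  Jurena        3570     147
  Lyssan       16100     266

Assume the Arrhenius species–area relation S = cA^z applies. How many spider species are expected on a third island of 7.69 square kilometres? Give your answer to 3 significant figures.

z = ln(266/147) / ln(16100/3570) = 0.5931 / 1.5063 = 0.3937
c = 147 / 3570^0.3937 = 147 / 25.05 = 5.868
S₃ = 5.868 × 7.69^0.3937 = 5.868 × 2.233 ≈ 13.1

13.1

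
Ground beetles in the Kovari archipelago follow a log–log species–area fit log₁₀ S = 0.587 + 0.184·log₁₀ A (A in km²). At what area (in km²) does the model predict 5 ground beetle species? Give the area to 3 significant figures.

5 = 3.864 × A^0.184  ⇒  A^0.184 = 5/3.864 = 1.294
ln A = ln(1.294) / 0.184 = 0.2578 / 0.184 = 1.4012
A = e^1.4012 ≈ 4.06 km²

4.06 km²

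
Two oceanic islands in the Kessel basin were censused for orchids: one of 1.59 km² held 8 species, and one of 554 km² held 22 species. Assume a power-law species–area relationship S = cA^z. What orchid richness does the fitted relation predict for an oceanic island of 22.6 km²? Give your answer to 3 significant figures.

12.7

z = ln(22/8) / ln(554/1.59) = 1.0116 / 5.8534 = 0.1728
c = 8 / 1.59^0.1728 = 8 / 1.083 = 7.384
S₃ = 7.384 × 22.6^0.1728 = 7.384 × 1.714 ≈ 12.66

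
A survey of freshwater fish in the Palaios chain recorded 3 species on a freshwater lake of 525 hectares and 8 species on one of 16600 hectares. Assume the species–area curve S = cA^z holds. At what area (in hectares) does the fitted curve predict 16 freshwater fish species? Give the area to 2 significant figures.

z = ln(8/3) / ln(16600/525) = 0.9808 / 3.4538 = 0.2840
c = 3 / 525^0.2840 = 3 / 5.922 = 0.5066
A = (16/0.5066)^(1/0.2840) ⇒ ln A = ln(31.59)/0.2840 = 12.1579
A = e^12.1579 ≈ 190596 hectares

190000 hectares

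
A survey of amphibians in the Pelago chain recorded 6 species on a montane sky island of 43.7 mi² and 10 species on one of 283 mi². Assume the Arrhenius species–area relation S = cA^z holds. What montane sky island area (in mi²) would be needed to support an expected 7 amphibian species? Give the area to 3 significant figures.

z = ln(10/6) / ln(283/43.7) = 0.5108 / 1.8681 = 0.2734
c = 6 / 43.7^0.2734 = 6 / 2.809 = 2.136
A = (7/2.136)^(1/0.2734) ⇒ ln A = ln(3.277)/0.2734 = 4.3411
A = e^4.3411 ≈ 76.79 mi²

76.8 mi²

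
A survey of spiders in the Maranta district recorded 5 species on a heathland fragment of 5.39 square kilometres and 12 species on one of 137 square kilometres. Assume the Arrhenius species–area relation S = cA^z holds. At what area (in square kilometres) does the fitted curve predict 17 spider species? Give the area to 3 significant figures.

496 square kilometres

z = ln(12/5) / ln(137/5.39) = 0.8755 / 3.2354 = 0.2706
c = 5 / 5.39^0.2706 = 5 / 1.577 = 3.17
A = (17/3.17)^(1/0.2706) ⇒ ln A = ln(5.363)/0.2706 = 6.2072
A = e^6.2072 ≈ 496.3 square kilometres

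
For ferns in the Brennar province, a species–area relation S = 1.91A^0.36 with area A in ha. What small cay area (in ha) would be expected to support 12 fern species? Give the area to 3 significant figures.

12 = 1.91 × A^0.36  ⇒  A^0.36 = 12/1.91 = 6.283
ln A = ln(6.283) / 0.36 = 1.8378 / 0.36 = 5.1050
A = e^5.1050 ≈ 164.8 ha

165 ha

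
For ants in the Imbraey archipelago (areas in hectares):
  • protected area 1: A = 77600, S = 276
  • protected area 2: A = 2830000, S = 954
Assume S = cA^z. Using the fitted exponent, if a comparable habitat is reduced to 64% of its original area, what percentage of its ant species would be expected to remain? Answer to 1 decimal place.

85.7%

z = ln(954/276) / ln(2830000/77600) = 1.2403 / 3.5965 = 0.3449
S_new/S_old = (A_new/A_old)^z = 0.64^0.3449 = exp(0.3449 × -0.4463) = 0.8574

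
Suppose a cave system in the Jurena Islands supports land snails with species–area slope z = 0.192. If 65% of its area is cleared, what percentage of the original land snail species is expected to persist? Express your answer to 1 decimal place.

81.7%

S_new/S_old = (A_new/A_old)^z = 0.35^0.192
= exp(0.192 × ln 0.35) = exp(0.192 × -1.0498) = exp(-0.2016) ≈ 0.8174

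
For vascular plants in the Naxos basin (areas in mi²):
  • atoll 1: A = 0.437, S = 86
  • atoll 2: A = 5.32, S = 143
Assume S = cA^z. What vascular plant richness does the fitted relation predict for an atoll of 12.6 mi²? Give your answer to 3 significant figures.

170

z = ln(143/86) / ln(5.32/0.437) = 0.5085 / 2.4993 = 0.2035
c = 86 / 0.437^0.2035 = 86 / 0.845 = 101.8
S₃ = 101.8 × 12.6^0.2035 = 101.8 × 1.674 ≈ 170.4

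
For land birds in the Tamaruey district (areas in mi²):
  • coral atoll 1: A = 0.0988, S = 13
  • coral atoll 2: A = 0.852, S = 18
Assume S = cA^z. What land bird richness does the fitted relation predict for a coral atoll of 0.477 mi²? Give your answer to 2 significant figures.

16

z = ln(18/13) / ln(0.852/0.0988) = 0.3254 / 2.1545 = 0.1510
c = 13 / 0.0988^0.1510 = 13 / 0.705 = 18.44
S₃ = 18.44 × 0.477^0.1510 = 18.44 × 0.8942 ≈ 16.49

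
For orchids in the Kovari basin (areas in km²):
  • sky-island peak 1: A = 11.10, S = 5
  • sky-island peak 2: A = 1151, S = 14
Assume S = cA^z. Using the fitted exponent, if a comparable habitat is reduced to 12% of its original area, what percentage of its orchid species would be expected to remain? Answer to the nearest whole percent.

z = ln(14/5) / ln(1151/11.1) = 1.0296 / 4.6414 = 0.2218
S_new/S_old = (A_new/A_old)^z = 0.12^0.2218 = exp(0.2218 × -2.1203) = 0.6248

62%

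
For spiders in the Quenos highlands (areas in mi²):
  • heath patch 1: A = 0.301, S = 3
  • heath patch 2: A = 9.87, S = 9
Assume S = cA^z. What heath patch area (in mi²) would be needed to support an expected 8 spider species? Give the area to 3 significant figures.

6.79 mi²

z = ln(9/3) / ln(9.87/0.301) = 1.0986 / 3.4901 = 0.3148
c = 3 / 0.301^0.3148 = 3 / 0.6853 = 4.378
A = (8/4.378)^(1/0.3148) ⇒ ln A = ln(1.827)/0.3148 = 1.9153
A = e^1.9153 ≈ 6.789 mi²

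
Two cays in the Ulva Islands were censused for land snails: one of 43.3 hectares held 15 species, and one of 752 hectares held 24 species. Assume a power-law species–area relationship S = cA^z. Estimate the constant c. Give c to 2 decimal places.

z = ln(S₂/S₁) / ln(A₂/A₁) = ln(24/15) / ln(752/43.3) = 0.4700 / 2.8546 = 0.1646
c = S₁ / A₁^z = 15 / 43.3^0.1646 = 15 / 1.86 = 8.066

8.07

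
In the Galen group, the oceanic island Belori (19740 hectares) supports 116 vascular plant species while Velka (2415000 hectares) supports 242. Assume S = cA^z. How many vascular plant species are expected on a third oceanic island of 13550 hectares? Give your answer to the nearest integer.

z = ln(242/116) / ln(2415000/19740) = 0.7353 / 4.8068 = 0.1530
c = 116 / 19740^0.1530 = 116 / 4.541 = 25.55
S₃ = 25.55 × 13550^0.1530 = 25.55 × 4.287 ≈ 109.5

110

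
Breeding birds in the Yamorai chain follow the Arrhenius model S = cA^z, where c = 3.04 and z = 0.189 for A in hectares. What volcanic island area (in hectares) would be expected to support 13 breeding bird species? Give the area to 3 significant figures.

2180 hectares

13 = 3.04 × A^0.189  ⇒  A^0.189 = 13/3.04 = 4.276
ln A = ln(4.276) / 0.189 = 1.4531 / 0.189 = 7.6883
A = e^7.6883 ≈ 2183 hectares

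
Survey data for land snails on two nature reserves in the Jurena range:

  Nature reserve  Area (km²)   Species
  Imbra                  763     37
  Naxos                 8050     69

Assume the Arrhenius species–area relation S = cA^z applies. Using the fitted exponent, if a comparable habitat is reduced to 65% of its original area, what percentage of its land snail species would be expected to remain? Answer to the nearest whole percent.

z = ln(69/37) / ln(8050/763) = 0.6232 / 2.3562 = 0.2645
S_new/S_old = (A_new/A_old)^z = 0.65^0.2645 = exp(0.2645 × -0.4308) = 0.8923

89%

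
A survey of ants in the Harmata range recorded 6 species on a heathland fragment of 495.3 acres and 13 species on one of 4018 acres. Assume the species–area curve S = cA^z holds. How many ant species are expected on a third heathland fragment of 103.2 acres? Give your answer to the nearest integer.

3

z = ln(13/6) / ln(4018/495.3) = 0.7732 / 2.0934 = 0.3694
c = 6 / 495.3^0.3694 = 6 / 9.894 = 0.6065
S₃ = 0.6065 × 103.2^0.3694 = 0.6065 × 5.543 ≈ 3.362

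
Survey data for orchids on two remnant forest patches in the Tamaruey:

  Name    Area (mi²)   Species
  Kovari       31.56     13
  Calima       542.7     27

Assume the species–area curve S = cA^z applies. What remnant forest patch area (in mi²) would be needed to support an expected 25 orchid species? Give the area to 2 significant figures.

400 mi²

z = ln(27/13) / ln(542.7/31.56) = 0.7309 / 2.8447 = 0.2569
c = 13 / 31.56^0.2569 = 13 / 2.428 = 5.355
A = (25/5.355)^(1/0.2569) ⇒ ln A = ln(4.668)/0.2569 = 5.9970
A = e^5.9970 ≈ 402.2 mi²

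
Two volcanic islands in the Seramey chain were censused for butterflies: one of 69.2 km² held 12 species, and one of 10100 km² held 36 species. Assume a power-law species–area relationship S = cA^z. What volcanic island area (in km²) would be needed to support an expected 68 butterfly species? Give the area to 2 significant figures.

180000 km²

z = ln(36/12) / ln(10100/69.2) = 1.0986 / 4.9833 = 0.2205
c = 12 / 69.2^0.2205 = 12 / 2.545 = 4.715
A = (68/4.715)^(1/0.2205) ⇒ ln A = ln(14.42)/0.2205 = 12.1051
A = e^12.1051 ≈ 180796 km²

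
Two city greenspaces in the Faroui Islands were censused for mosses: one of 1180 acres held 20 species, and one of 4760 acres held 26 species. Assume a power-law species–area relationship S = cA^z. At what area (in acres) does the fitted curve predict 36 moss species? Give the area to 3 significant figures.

z = ln(26/20) / ln(4760/1180) = 0.2624 / 1.3947 = 0.1881
c = 20 / 1180^0.1881 = 20 / 3.783 = 5.287
A = (36/5.287)^(1/0.1881) ⇒ ln A = ln(6.81)/0.1881 = 10.1980
A = e^10.1980 ≈ 26848 acres

26800 acres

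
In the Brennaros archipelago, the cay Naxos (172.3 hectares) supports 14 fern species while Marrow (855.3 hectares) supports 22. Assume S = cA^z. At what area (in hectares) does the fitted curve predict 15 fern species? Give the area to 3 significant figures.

220 hectares

z = ln(22/14) / ln(855.3/172.3) = 0.4520 / 1.6022 = 0.2821
c = 14 / 172.3^0.2821 = 14 / 4.274 = 3.275
A = (15/3.275)^(1/0.2821) ⇒ ln A = ln(4.58)/0.2821 = 5.3938
A = e^5.3938 ≈ 220 hectares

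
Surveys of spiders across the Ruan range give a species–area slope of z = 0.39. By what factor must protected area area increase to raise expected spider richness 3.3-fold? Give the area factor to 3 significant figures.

(A₂/A₁)^0.39 = 3.3, so A₂/A₁ = 3.3^(1/0.39) = 3.3^2.564
ln(A₂/A₁) = ln 3.3 / 0.39 = 1.1939 / 0.39 = 3.0613
A₂/A₁ = e^3.0613 ≈ 21.36

21.4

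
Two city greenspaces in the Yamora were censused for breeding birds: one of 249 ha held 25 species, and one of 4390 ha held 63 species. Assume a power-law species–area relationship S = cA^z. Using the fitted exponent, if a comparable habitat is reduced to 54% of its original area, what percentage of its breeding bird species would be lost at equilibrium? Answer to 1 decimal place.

z = ln(63/25) / ln(4390/249) = 0.9243 / 2.8696 = 0.3221
S_new/S_old = (A_new/A_old)^z = 0.54^0.3221 = exp(0.3221 × -0.6162) = 0.82
Fraction lost = 1 − 0.82 = 0.18

18.0%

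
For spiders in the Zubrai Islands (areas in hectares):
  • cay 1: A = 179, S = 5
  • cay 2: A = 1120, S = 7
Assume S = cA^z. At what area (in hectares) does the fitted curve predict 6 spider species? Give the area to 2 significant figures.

z = ln(7/5) / ln(1120/179) = 0.3365 / 1.8337 = 0.1835
c = 5 / 179^0.1835 = 5 / 2.591 = 1.93
A = (6/1.93)^(1/0.1835) ⇒ ln A = ln(3.109)/0.1835 = 6.1810
A = e^6.1810 ≈ 483.5 hectares

480 hectares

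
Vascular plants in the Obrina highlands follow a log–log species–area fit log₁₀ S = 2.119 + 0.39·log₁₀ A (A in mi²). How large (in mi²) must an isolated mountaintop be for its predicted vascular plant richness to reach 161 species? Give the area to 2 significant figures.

161 = 131.5 × A^0.39  ⇒  A^0.39 = 161/131.5 = 1.224
ln A = ln(1.224) / 0.39 = 0.2022 / 0.39 = 0.5185
A = e^0.5185 ≈ 1.68 mi²

1.7 mi²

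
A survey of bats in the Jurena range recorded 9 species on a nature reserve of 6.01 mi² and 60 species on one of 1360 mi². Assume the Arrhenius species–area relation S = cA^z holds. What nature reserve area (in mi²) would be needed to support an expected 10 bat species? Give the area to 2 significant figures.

z = ln(60/9) / ln(1360/6.01) = 1.8971 / 5.4218 = 0.3499
c = 9 / 6.01^0.3499 = 9 / 1.873 = 4.805
A = (10/4.805)^(1/0.3499) ⇒ ln A = ln(2.081)/0.3499 = 2.0945
A = e^2.0945 ≈ 8.122 mi²

8.1 mi²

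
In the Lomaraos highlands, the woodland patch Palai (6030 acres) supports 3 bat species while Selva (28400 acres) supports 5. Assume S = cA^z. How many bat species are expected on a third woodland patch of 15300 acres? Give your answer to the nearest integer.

z = ln(5/3) / ln(28400/6030) = 0.5108 / 1.5496 = 0.3296
c = 3 / 6030^0.3296 = 3 / 17.63 = 0.1702
S₃ = 0.1702 × 15300^0.3296 = 0.1702 × 23.96 ≈ 4.078

4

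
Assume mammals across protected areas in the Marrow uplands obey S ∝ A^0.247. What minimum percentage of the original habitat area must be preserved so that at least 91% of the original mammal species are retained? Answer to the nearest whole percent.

Need (A_new/A_old)^0.247 = 0.91, so A_new/A_old = 0.91^(1/0.247) = 0.91^4.049
ln(A_new/A_old) = ln 0.91 / 0.247 = -0.0943 / 0.247 = -0.3818
A_new/A_old = e^-0.3818 ≈ 0.6826

68%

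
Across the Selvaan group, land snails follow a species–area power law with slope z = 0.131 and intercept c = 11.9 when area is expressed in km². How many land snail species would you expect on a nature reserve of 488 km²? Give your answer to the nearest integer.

S = 11.9 × 488^0.131
ln S = ln 11.9 + 0.131 × ln 488 = 2.4765 + 0.131 × 6.1903 = 3.2875
S = e^3.2875 ≈ 26.78

27 species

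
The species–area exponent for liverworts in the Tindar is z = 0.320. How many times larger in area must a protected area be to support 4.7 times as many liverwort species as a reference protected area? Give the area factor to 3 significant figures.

126

(A₂/A₁)^0.32 = 4.7, so A₂/A₁ = 4.7^(1/0.32) = 4.7^3.125
ln(A₂/A₁) = ln 4.7 / 0.32 = 1.5476 / 0.32 = 4.8361
A₂/A₁ = e^4.8361 ≈ 126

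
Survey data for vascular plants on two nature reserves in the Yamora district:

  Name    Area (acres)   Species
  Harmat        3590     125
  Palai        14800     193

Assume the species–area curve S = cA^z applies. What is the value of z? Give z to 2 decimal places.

0.31

Taking logs: ln S = ln c + z ln A, so z = (ln S₂ − ln S₁)/(ln A₂ − ln A₁).
z = ln(193/125) / ln(14800/3590) = ln(1.544) / ln(4.123) = 0.4344 / 1.4165 = 0.3067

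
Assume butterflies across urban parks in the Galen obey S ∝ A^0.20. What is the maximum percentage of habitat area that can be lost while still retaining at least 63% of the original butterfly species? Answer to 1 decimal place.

Need (A_new/A_old)^0.2 = 0.63, so A_new/A_old = 0.63^(1/0.2) = 0.63^5
ln(A_new/A_old) = ln 0.63 / 0.2 = -0.4620 / 0.2 = -2.3102
A_new/A_old = e^-2.3102 ≈ 0.09924
Fraction that can be lost = 1 − 0.09924 = 0.9008

90.1%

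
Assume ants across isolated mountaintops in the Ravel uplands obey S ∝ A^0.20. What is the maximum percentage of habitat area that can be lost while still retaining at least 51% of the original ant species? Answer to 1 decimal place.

Need (A_new/A_old)^0.2 = 0.51, so A_new/A_old = 0.51^(1/0.2) = 0.51^5
ln(A_new/A_old) = ln 0.51 / 0.2 = -0.6733 / 0.2 = -3.3667
A_new/A_old = e^-3.3667 ≈ 0.0345
Fraction that can be lost = 1 − 0.0345 = 0.9655

96.5%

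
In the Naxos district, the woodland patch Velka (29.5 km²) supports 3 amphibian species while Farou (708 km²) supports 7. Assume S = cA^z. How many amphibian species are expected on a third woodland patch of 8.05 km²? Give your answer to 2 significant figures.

z = ln(7/3) / ln(708/29.5) = 0.8473 / 3.1781 = 0.2666
c = 3 / 29.5^0.2666 = 3 / 2.465 = 1.217
S₃ = 1.217 × 8.05^0.2666 = 1.217 × 1.744 ≈ 2.122

2.1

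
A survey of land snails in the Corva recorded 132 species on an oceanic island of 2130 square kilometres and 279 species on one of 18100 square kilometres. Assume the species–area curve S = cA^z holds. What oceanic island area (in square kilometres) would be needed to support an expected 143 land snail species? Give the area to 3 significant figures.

2680 square kilometres

z = ln(279/132) / ln(18100/2130) = 0.7484 / 2.1398 = 0.3498
c = 132 / 2130^0.3498 = 132 / 14.59 = 9.046
A = (143/9.046)^(1/0.3498) ⇒ ln A = ln(15.81)/0.3498 = 7.8927
A = e^7.8927 ≈ 2678 square kilometres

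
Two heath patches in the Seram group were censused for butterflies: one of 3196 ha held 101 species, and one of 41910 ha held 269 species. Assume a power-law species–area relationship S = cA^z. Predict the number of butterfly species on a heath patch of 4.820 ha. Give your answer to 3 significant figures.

8.52

z = ln(269/101) / ln(41910/3196) = 0.9796 / 2.5736 = 0.3806
c = 101 / 3196^0.3806 = 101 / 21.57 = 4.681
S₃ = 4.681 × 4.82^0.3806 = 4.681 × 1.82 ≈ 8.518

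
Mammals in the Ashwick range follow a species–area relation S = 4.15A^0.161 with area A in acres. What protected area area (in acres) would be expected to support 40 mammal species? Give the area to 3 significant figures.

40 = 4.15 × A^0.161  ⇒  A^0.161 = 40/4.15 = 9.639
ln A = ln(9.639) / 0.161 = 2.2658 / 0.161 = 14.0731
A = e^14.0731 ≈ 1293824 acres

1290000 acres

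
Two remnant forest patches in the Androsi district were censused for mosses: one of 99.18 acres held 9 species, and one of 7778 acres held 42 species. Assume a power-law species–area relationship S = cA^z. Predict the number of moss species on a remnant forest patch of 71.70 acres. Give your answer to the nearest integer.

z = ln(42/9) / ln(7778/99.18) = 1.5404 / 4.3621 = 0.3531
c = 9 / 99.18^0.3531 = 9 / 5.07 = 1.775
S₃ = 1.775 × 71.7^0.3531 = 1.775 × 4.521 ≈ 8.026

8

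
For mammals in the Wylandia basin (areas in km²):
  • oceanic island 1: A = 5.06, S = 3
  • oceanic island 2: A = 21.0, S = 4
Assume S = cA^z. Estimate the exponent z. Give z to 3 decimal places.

0.202

Taking logs: ln S = ln c + z ln A, so z = (ln S₂ − ln S₁)/(ln A₂ − ln A₁).
z = ln(4/3) / ln(21/5.06) = ln(1.333) / ln(4.15) = 0.2877 / 1.4232 = 0.2021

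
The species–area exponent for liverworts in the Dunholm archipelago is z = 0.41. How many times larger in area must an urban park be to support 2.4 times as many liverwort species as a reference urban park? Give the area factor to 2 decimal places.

(A₂/A₁)^0.41 = 2.4, so A₂/A₁ = 2.4^(1/0.41) = 2.4^2.439
ln(A₂/A₁) = ln 2.4 / 0.41 = 0.8755 / 0.41 = 2.1353
A₂/A₁ = e^2.1353 ≈ 8.459

8.46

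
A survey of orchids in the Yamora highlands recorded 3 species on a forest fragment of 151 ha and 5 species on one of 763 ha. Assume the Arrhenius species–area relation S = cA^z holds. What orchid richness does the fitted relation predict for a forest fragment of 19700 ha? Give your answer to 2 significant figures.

14

z = ln(5/3) / ln(763/151) = 0.5108 / 1.6200 = 0.3153
c = 3 / 151^0.3153 = 3 / 4.865 = 0.6166
S₃ = 0.6166 × 19700^0.3153 = 0.6166 × 22.6 ≈ 13.94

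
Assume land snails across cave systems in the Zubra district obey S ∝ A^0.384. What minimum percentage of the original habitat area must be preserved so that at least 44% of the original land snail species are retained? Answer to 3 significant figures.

Need (A_new/A_old)^0.384 = 0.44, so A_new/A_old = 0.44^(1/0.384) = 0.44^2.604
ln(A_new/A_old) = ln 0.44 / 0.384 = -0.8210 / 0.384 = -2.1380
A_new/A_old = e^-2.1380 ≈ 0.1179

11.8%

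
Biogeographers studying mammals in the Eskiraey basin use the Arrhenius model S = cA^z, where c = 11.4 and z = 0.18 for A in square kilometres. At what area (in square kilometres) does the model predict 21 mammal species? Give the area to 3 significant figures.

21 = 11.4 × A^0.18  ⇒  A^0.18 = 21/11.4 = 1.842
ln A = ln(1.842) / 0.18 = 0.6109 / 0.18 = 3.3939
A = e^3.3939 ≈ 29.78 square kilometres

29.8 square kilometres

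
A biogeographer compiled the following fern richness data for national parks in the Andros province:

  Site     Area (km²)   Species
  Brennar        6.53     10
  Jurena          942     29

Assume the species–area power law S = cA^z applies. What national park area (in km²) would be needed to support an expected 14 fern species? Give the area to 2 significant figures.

z = ln(29/10) / ln(942/6.53) = 1.0647 / 4.9716 = 0.2142
c = 10 / 6.53^0.2142 = 10 / 1.495 = 6.691
A = (14/6.691)^(1/0.2142) ⇒ ln A = ln(2.092)/0.2142 = 3.4475
A = e^3.4475 ≈ 31.42 km²

31 km²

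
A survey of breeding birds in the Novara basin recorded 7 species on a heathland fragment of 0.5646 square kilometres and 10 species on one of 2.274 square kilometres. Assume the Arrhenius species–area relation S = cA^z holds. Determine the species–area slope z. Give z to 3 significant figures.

Taking logs: ln S = ln c + z ln A, so z = (ln S₂ − ln S₁)/(ln A₂ − ln A₁).
z = ln(10/7) / ln(2.274/0.5646) = ln(1.429) / ln(4.028) = 0.3567 / 1.3932 = 0.2560

0.256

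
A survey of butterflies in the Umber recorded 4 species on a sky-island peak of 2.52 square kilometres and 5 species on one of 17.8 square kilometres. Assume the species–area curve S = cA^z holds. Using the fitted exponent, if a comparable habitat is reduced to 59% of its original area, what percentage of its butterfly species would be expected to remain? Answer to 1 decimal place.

94.2%

z = ln(5/4) / ln(17.8/2.52) = 0.2231 / 1.9549 = 0.1141
S_new/S_old = (A_new/A_old)^z = 0.59^0.1141 = exp(0.1141 × -0.5276) = 0.9416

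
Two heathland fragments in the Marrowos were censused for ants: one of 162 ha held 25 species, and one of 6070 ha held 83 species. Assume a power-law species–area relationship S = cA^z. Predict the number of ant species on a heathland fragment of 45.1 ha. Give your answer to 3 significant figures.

16.4

z = ln(83/25) / ln(6070/162) = 1.2000 / 3.6235 = 0.3312
c = 25 / 162^0.3312 = 25 / 5.391 = 4.637
S₃ = 4.637 × 45.1^0.3312 = 4.637 × 3.53 ≈ 16.37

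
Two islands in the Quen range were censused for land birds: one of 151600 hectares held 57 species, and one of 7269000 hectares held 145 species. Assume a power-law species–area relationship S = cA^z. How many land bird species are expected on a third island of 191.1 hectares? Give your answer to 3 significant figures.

z = ln(145/57) / ln(7269000/151600) = 0.9337 / 3.8701 = 0.2413
c = 57 / 151600^0.2413 = 57 / 17.78 = 3.206
S₃ = 3.206 × 191.1^0.2413 = 3.206 × 3.551 ≈ 11.39

11.4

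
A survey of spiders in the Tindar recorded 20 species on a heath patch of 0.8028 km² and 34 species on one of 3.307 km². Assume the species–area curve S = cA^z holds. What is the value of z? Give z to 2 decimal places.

Taking logs: ln S = ln c + z ln A, so z = (ln S₂ − ln S₁)/(ln A₂ − ln A₁).
z = ln(34/20) / ln(3.307/0.8028) = ln(1.7) / ln(4.119) = 0.5306 / 1.4157 = 0.3748

0.37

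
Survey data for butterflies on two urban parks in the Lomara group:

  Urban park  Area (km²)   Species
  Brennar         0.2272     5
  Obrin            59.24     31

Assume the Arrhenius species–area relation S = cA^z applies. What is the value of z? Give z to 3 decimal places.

Taking logs: ln S = ln c + z ln A, so z = (ln S₂ − ln S₁)/(ln A₂ − ln A₁).
z = ln(31/5) / ln(59.24/0.2272) = ln(6.2) / ln(260.7) = 1.8245 / 5.5635 = 0.3279

0.328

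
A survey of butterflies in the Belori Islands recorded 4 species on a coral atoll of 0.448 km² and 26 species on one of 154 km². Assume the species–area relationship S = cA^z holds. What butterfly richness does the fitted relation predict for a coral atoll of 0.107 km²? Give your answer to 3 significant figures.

z = ln(26/4) / ln(154/0.448) = 1.8718 / 5.8399 = 0.3205
c = 4 / 0.448^0.3205 = 4 / 0.7731 = 5.174
S₃ = 5.174 × 0.107^0.3205 = 5.174 × 0.4885 ≈ 2.528

2.53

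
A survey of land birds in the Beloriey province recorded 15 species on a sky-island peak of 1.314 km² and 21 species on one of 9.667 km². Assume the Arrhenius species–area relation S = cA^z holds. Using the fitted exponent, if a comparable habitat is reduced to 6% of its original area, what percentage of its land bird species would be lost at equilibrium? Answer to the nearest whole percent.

38%

z = ln(21/15) / ln(9.667/1.314) = 0.3365 / 1.9956 = 0.1686
S_new/S_old = (A_new/A_old)^z = 0.06^0.1686 = exp(0.1686 × -2.8134) = 0.6223
Fraction lost = 1 − 0.6223 = 0.3777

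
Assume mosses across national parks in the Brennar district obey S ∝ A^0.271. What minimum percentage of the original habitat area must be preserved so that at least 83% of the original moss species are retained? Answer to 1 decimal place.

Need (A_new/A_old)^0.271 = 0.83, so A_new/A_old = 0.83^(1/0.271) = 0.83^3.69
ln(A_new/A_old) = ln 0.83 / 0.271 = -0.1863 / 0.271 = -0.6876
A_new/A_old = e^-0.6876 ≈ 0.5028

50.3%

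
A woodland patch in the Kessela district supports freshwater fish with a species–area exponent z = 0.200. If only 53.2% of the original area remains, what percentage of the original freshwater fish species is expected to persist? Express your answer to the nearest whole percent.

S_new/S_old = (A_new/A_old)^z = 0.532^0.2
= exp(0.2 × ln 0.532) = exp(0.2 × -0.6311) = exp(-0.1262) ≈ 0.8814

88%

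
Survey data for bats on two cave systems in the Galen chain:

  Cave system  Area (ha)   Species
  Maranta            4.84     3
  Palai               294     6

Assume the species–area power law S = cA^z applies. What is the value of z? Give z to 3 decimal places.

Taking logs: ln S = ln c + z ln A, so z = (ln S₂ − ln S₁)/(ln A₂ − ln A₁).
z = ln(6/3) / ln(294/4.84) = ln(2) / ln(60.74) = 0.6931 / 4.1067 = 0.1688

0.169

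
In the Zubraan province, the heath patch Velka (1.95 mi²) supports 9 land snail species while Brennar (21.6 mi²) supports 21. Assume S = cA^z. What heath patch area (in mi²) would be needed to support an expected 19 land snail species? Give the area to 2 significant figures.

16 mi²

z = ln(21/9) / ln(21.6/1.95) = 0.8473 / 2.4049 = 0.3523
c = 9 / 1.95^0.3523 = 9 / 1.265 = 7.113
A = (19/7.113)^(1/0.3523) ⇒ ln A = ln(2.671)/0.3523 = 2.7886
A = e^2.7886 ≈ 16.26 mi²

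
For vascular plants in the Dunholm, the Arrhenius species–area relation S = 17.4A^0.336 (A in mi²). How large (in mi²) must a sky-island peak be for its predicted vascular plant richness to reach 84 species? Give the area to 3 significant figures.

108 mi²

84 = 17.4 × A^0.336  ⇒  A^0.336 = 84/17.4 = 4.828
ln A = ln(4.828) / 0.336 = 1.5743 / 0.336 = 4.6856
A = e^4.6856 ≈ 108.4 mi²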